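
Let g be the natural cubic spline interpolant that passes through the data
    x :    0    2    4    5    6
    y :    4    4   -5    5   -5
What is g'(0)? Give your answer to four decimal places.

Let M_i = g''(x_i). Step sizes h_i = 2, 2, 1, 1; slopes of the chords Δ_i = (y_(i+1) - y_i)/h_i = 0, -9/2, 10, -10.
  2·M_0 + 8·M_1 + 2·M_2 = 6(Δ_1 - Δ_0) = -27
  2·M_1 + 6·M_2 + 1·M_3 = 6(Δ_2 - Δ_1) = 87
  1·M_2 + 4·M_3 + 1·M_4 = 6(Δ_3 - Δ_2) = -120
Natural end conditions: M_0 = M_4 = 0.
Hence M_0 = 0, M_1 = -519/56, M_2 = 165/7, M_3 = -1005/28, M_4 = 0.
On [0, 2], g'(x) = b_0 + 2c_0·x + 3d_0·x² with b_0 = Δ_0 - h_0(2M_0 + M_1)/6 = 173/56, c_0 = M_0/2 = 0, d_0 = (M_1 - M_0)/(6h_0) = -173/224. So g'(0) = 173/56.

3.0893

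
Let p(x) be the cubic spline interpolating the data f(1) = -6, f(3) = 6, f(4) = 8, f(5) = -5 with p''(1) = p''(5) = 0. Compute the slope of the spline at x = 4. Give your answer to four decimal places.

-5.5217

Let M_i = p''(x_i). Step sizes h_i = 2, 1, 1; slopes of the chords Δ_i = (y_(i+1) - y_i)/h_i = 6, 2, -13.
  2·M_0 + 6·M_1 + 1·M_2 = 6(Δ_1 - Δ_0) = -24
  1·M_1 + 4·M_2 + 1·M_3 = 6(Δ_2 - Δ_1) = -90
Natural end conditions: M_0 = M_3 = 0.
Solving: M_0 = 0, M_1 = -6/23, M_2 = -516/23, M_3 = 0.
On [4, 5], p'(x) = b_2 + 2c_2·(x - 4) + 3d_2·(x - 4)² with b_2 = Δ_2 - h_2(2M_2 + M_3)/6 = -127/23, c_2 = M_2/2 = -258/23, d_2 = (M_3 - M_2)/(6h_2) = 86/23. So p'(4) = -127/23.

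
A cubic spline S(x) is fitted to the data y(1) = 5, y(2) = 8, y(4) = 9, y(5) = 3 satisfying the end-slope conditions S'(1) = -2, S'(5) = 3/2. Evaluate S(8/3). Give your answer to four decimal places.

Put M_i = S'' at the i-th knot. Here h = (1, 2, 1) and Δ = (3, 1/2, -6), so the interior equations h_(i-1)·M_(i-1) + 2(h_(i-1)+h_i)·M_i + h_i·M_(i+1) = 6(Δ_i − Δ_(i-1)) read
  1·M_0 + 6·M_1 + 2·M_2 = 6(Δ_1 - Δ_0) = -15
  2·M_1 + 6·M_2 + 1·M_3 = 6(Δ_2 - Δ_1) = -39
Clamped end conditions give two more equations: 2h_0·M_0 + h_0·M_1 = 6(Δ_0 - S'(1)) = 30 and h_2·M_2 + 2h_2·M_3 = 6(S'(5) - Δ_2) = 45.
Hence M_0 = 79/5, M_1 = -8/5, M_2 = -53/5, M_3 = 139/5.
On [2, 4], S(x) = 8 + 51/10·(x - 2) - 4/5·(x - 2)² - 3/4·(x - 2)³.
With (x - 2) = 2/3: S(8/3) = 487/45.

10.8222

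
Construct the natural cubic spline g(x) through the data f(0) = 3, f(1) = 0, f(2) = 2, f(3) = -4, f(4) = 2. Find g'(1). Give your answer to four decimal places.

1.2500

Write M_i for g''(x_i). With h_i = 1, 1, 1, 1 and divided differences Δ_i = -3, 2, -6, 6, the continuity of g' gives the tridiagonal system
  1·M_0 + 4·M_1 + 1·M_2 = 6(Δ_1 - Δ_0) = 30
  1·M_1 + 4·M_2 + 1·M_3 = 6(Δ_2 - Δ_1) = -48
  1·M_2 + 4·M_3 + 1·M_4 = 6(Δ_3 - Δ_2) = 72
Natural end conditions: M_0 = M_4 = 0.
Forward elimination and back-substitution give M_0 = 0, M_1 = 51/4, M_2 = -21, M_3 = 93/4, M_4 = 0.
On [1, 2], g'(x) = b_1 + 2c_1·(x - 1) + 3d_1·(x - 1)² with b_1 = Δ_1 - h_1(2M_1 + M_2)/6 = 5/4, c_1 = M_1/2 = 51/8, d_1 = (M_2 - M_1)/(6h_1) = -45/8. So g'(1) = 5/4.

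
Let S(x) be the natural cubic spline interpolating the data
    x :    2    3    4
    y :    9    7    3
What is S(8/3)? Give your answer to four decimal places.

Let M_i = S''(x_i). Step sizes h_i = 1, 1; slopes of the chords Δ_i = (y_(i+1) - y_i)/h_i = -2, -4.
  1·M_0 + 4·M_1 + 1·M_2 = 6(Δ_1 - Δ_0) = -12
Natural end conditions: M_0 = M_2 = 0.
Solving: M_0 = 0, M_1 = -3, M_2 = 0.
On [2, 3], S(x) = 9 - 3/2·(x - 2) + 0·(x - 2)² - 1/2·(x - 2)³.
With (x - 2) = 2/3: S(8/3) = 212/27.

7.8519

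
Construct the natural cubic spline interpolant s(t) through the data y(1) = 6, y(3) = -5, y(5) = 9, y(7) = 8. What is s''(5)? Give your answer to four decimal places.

-8.5000

Put m_i = s'' at the i-th knot. Here h = (2, 2, 2) and Δ = (-11/2, 7, -1/2), so the interior equations h_(i-1)·m_(i-1) + 2(h_(i-1)+h_i)·m_i + h_i·m_(i+1) = 6(Δ_i − Δ_(i-1)) read
  2·m_0 + 8·m_1 + 2·m_2 = 6(Δ_1 - Δ_0) = 75
  2·m_1 + 8·m_2 + 2·m_3 = 6(Δ_2 - Δ_1) = -45
Natural end conditions: m_0 = m_3 = 0.
Solving the tridiagonal system: m_0 = 0, m_1 = 23/2, m_2 = -17/2, m_3 = 0.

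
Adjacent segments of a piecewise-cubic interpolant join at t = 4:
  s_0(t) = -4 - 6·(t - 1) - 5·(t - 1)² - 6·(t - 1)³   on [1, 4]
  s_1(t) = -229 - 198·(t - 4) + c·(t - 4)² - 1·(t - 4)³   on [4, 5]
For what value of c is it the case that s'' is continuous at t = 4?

-59

s_0''(t) = -10 - 36·(t - 1), so s_0''(4) = -118. On the right, s_1''(4) = 2c, so c = -59.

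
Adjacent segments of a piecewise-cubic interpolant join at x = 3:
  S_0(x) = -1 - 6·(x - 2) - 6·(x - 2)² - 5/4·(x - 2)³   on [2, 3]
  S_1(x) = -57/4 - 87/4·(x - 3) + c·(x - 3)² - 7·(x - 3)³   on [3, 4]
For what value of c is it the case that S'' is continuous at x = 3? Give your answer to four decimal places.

-9.7500

S_0''(x) = -12 - 15/2·(x - 2), so S_0''(3) = -39/2. On the right, S_1''(3) = 2c, so c = -39/4.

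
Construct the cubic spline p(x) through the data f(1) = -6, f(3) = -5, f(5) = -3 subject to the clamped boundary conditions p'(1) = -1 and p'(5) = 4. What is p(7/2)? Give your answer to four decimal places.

-4.9570

Let σ_i = p''(x_i). Step sizes h_i = 2, 2; slopes of the chords Δ_i = (y_(i+1) - y_i)/h_i = 1/2, 1.
  2·σ_0 + 8·σ_1 + 2·σ_2 = 6(Δ_1 - Δ_0) = 3
Clamped end conditions give two more equations: 2h_0·σ_0 + h_0·σ_1 = 6(Δ_0 - p'(1)) = 9 and h_1·σ_1 + 2h_1·σ_2 = 6(p'(5) - Δ_1) = 18.
Solving: σ_0 = 25/8, σ_1 = -7/4, σ_2 = 43/8.
On [3, 5], p(x) = -5 + 3/8·(x - 3) - 7/8·(x - 3)² + 19/32·(x - 3)³.
With (x - 3) = 1/2: p(7/2) = -1269/256.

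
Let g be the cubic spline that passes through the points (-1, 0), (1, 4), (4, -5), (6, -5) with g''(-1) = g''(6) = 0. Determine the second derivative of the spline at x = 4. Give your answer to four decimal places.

Let M_i = g''(x_i). Step sizes h_i = 2, 3, 2; slopes of the chords Δ_i = (y_(i+1) - y_i)/h_i = 2, -3, 0.
  2·M_0 + 10·M_1 + 3·M_2 = 6(Δ_1 - Δ_0) = -30
  3·M_1 + 10·M_2 + 2·M_3 = 6(Δ_2 - Δ_1) = 18
Natural end conditions: M_0 = M_3 = 0.
Hence M_0 = 0, M_1 = -354/91, M_2 = 270/91, M_3 = 0.

2.9670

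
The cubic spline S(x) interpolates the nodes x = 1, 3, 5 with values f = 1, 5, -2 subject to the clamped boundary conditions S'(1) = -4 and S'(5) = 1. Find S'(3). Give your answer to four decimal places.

-0.3750

Write M_i for S''(x_i). With h_i = 2, 2 and divided differences Δ_i = 2, -7/2, the continuity of S' gives the tridiagonal system
  2·M_0 + 8·M_1 + 2·M_2 = 6(Δ_1 - Δ_0) = -33
Clamped end conditions give two more equations: 2h_0·M_0 + h_0·M_1 = 6(Δ_0 - S'(1)) = 36 and h_1·M_1 + 2h_1·M_2 = 6(S'(5) - Δ_1) = 27.
Forward elimination and back-substitution give M_0 = 115/8, M_1 = -43/4, M_2 = 97/8.
On [3, 5], S'(x) = b_1 + 2c_1·(x - 3) + 3d_1·(x - 3)² with b_1 = Δ_1 - h_1(2M_1 + M_2)/6 = -3/8, c_1 = M_1/2 = -43/8, d_1 = (M_2 - M_1)/(6h_1) = 61/32. So S'(3) = -3/8.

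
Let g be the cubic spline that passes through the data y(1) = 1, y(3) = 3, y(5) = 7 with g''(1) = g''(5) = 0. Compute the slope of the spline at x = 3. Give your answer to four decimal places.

Write m_i for g''(x_i). With h_i = 2, 2 and divided differences Δ_i = 1, 2, the continuity of g' gives the tridiagonal system
  2·m_0 + 8·m_1 + 2·m_2 = 6(Δ_1 - Δ_0) = 6
Natural end conditions: m_0 = m_2 = 0.
Solving: m_0 = 0, m_1 = 3/4, m_2 = 0.
On [3, 5], g'(x) = b_1 + 2c_1·(x - 3) + 3d_1·(x - 3)² with b_1 = Δ_1 - h_1(2m_1 + m_2)/6 = 3/2, c_1 = m_1/2 = 3/8, d_1 = (m_2 - m_1)/(6h_1) = -1/16. So g'(3) = 3/2.

1.5000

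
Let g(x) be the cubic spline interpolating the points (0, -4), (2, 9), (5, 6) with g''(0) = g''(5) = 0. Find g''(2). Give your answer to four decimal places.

-4.5000

Write M_i for g''(x_i). With h_i = 2, 3 and divided differences Δ_i = 13/2, -1, the continuity of g' gives the tridiagonal system
  2·M_0 + 10·M_1 + 3·M_2 = 6(Δ_1 - Δ_0) = -45
Natural end conditions: M_0 = M_2 = 0.
Hence M_0 = 0, M_1 = -9/2, M_2 = 0.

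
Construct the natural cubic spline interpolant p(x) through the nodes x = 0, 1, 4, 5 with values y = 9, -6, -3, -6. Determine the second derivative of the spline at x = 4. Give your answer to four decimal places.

Put σ_i = p'' at the i-th knot. Here h = (1, 3, 1) and Δ = (-15, 1, -3), so the interior equations h_(i-1)·σ_(i-1) + 2(h_(i-1)+h_i)·σ_i + h_i·σ_(i+1) = 6(Δ_i − Δ_(i-1)) read
  1·σ_0 + 8·σ_1 + 3·σ_2 = 6(Δ_1 - Δ_0) = 96
  3·σ_1 + 8·σ_2 + 1·σ_3 = 6(Δ_2 - Δ_1) = -24
Natural end conditions: σ_0 = σ_3 = 0.
Forward elimination and back-substitution give σ_0 = 0, σ_1 = 168/11, σ_2 = -96/11, σ_3 = 0.

-8.7273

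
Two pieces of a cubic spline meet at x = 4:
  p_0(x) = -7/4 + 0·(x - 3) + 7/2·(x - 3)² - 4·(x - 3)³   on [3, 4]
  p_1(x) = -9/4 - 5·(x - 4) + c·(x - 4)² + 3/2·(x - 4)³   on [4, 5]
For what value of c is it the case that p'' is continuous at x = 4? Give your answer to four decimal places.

-8.5000

p_0''(x) = 7 - 24·(x - 3), so p_0''(4) = -17. On the right, p_1''(4) = 2c, so c = -17/2.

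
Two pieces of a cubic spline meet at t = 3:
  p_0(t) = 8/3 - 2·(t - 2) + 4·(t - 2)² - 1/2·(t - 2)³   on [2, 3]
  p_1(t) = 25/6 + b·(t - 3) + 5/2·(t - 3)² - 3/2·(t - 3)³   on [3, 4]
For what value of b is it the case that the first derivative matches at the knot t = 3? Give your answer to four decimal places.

p_0'(t) = -2 + 8·(t - 2) - 3/2·(t - 2)², so p_0'(3) = 9/2. On the right, p_1'(3) = b, so b = 9/2.

4.5000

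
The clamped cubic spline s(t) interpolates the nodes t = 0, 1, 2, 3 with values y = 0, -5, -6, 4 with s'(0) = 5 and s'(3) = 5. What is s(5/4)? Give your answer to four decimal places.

Put m_i = s'' at the i-th knot. Here h = (1, 1, 1) and Δ = (-5, -1, 10), so the interior equations h_(i-1)·m_(i-1) + 2(h_(i-1)+h_i)·m_i + h_i·m_(i+1) = 6(Δ_i − Δ_(i-1)) read
  1·m_0 + 4·m_1 + 1·m_2 = 6(Δ_1 - Δ_0) = 24
  1·m_1 + 4·m_2 + 1·m_3 = 6(Δ_2 - Δ_1) = 66
Clamped end conditions give two more equations: 2h_0·m_0 + h_0·m_1 = 6(Δ_0 - s'(0)) = -60 and h_2·m_2 + 2h_2·m_3 = 6(s'(3) - Δ_2) = -30.
Hence m_0 = -174/5, m_1 = 48/5, m_2 = 102/5, m_3 = -126/5.
On [1, 2], s(t) = -5 - 38/5·(t - 1) + 24/5·(t - 1)² + 9/5·(t - 1)³.
With (t - 1) = 1/4: s(5/4) = -2103/320.

-6.5719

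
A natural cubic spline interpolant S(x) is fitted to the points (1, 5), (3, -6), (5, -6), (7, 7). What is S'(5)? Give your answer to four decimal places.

3.7667

Write σ_i for S''(x_i). With h_i = 2, 2, 2 and divided differences Δ_i = -11/2, 0, 13/2, the continuity of S' gives the tridiagonal system
  2·σ_0 + 8·σ_1 + 2·σ_2 = 6(Δ_1 - Δ_0) = 33
  2·σ_1 + 8·σ_2 + 2·σ_3 = 6(Δ_2 - Δ_1) = 39
Natural end conditions: σ_0 = σ_3 = 0.
Forward elimination and back-substitution give σ_0 = 0, σ_1 = 31/10, σ_2 = 41/10, σ_3 = 0.
On [5, 7], S'(x) = b_2 + 2c_2·(x - 5) + 3d_2·(x - 5)² with b_2 = Δ_2 - h_2(2σ_2 + σ_3)/6 = 113/30, c_2 = σ_2/2 = 41/20, d_2 = (σ_3 - σ_2)/(6h_2) = -41/120. So S'(5) = 113/30.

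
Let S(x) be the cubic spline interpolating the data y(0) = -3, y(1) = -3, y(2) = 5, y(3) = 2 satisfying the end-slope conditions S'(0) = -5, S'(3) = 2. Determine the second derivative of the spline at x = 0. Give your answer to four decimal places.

6.2667

Write M_i for S''(x_i). With h_i = 1, 1, 1 and divided differences Δ_i = 0, 8, -3, the continuity of S' gives the tridiagonal system
  1·M_0 + 4·M_1 + 1·M_2 = 6(Δ_1 - Δ_0) = 48
  1·M_1 + 4·M_2 + 1·M_3 = 6(Δ_2 - Δ_1) = -66
Clamped end conditions give two more equations: 2h_0·M_0 + h_0·M_1 = 6(Δ_0 - S'(0)) = 30 and h_2·M_2 + 2h_2·M_3 = 6(S'(3) - Δ_2) = 30.
Forward elimination and back-substitution give M_0 = 94/15, M_1 = 262/15, M_2 = -422/15, M_3 = 436/15.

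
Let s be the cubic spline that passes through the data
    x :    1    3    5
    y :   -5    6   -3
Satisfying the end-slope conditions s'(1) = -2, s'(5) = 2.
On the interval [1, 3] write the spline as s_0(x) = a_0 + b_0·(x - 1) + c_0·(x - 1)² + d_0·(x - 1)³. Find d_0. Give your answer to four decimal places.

-3.0625

Put σ_i = s'' at the i-th knot. Here h = (2, 2) and Δ = (11/2, -9/2), so the interior equations h_(i-1)·σ_(i-1) + 2(h_(i-1)+h_i)·σ_i + h_i·σ_(i+1) = 6(Δ_i − Δ_(i-1)) read
  2·σ_0 + 8·σ_1 + 2·σ_2 = 6(Δ_1 - Δ_0) = -60
Clamped end conditions give two more equations: 2h_0·σ_0 + h_0·σ_1 = 6(Δ_0 - s'(1)) = 45 and h_1·σ_1 + 2h_1·σ_2 = 6(s'(5) - Δ_1) = 39.
Hence σ_0 = 79/4, σ_1 = -17, σ_2 = 73/4.
On [1, 3], with s_0(x) = a_0 + b_0·(x - 1) + c_0·(x - 1)² + d_0·(x - 1)³: c_0 = σ_0/2 = 79/8, d_0 = (σ_1 - σ_0)/(6h_0) = -49/16, b_0 = Δ_0 - h_0(2σ_0 + σ_1)/6 = -2.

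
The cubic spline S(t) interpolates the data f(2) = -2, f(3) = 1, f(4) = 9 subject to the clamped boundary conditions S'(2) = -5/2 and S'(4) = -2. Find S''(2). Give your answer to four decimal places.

9.2500

Write σ_i for S''(x_i). With h_i = 1, 1 and divided differences Δ_i = 3, 8, the continuity of S' gives the tridiagonal system
  1·σ_0 + 4·σ_1 + 1·σ_2 = 6(Δ_1 - Δ_0) = 30
Clamped end conditions give two more equations: 2h_0·σ_0 + h_0·σ_1 = 6(Δ_0 - S'(2)) = 33 and h_1·σ_1 + 2h_1·σ_2 = 6(S'(4) - Δ_1) = -60.
Solving: σ_0 = 37/4, σ_1 = 29/2, σ_2 = -149/4.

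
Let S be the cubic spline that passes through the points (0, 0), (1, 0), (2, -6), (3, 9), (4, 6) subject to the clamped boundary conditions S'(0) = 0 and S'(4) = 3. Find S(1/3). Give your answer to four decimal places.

Write σ_i for S''(x_i). With h_i = 1, 1, 1, 1 and divided differences Δ_i = 0, -6, 15, -3, the continuity of S' gives the tridiagonal system
  1·σ_0 + 4·σ_1 + 1·σ_2 = 6(Δ_1 - Δ_0) = -36
  1·σ_1 + 4·σ_2 + 1·σ_3 = 6(Δ_2 - Δ_1) = 126
  1·σ_2 + 4·σ_3 + 1·σ_4 = 6(Δ_3 - Δ_2) = -108
Clamped end conditions give two more equations: 2h_0·σ_0 + h_0·σ_1 = 6(Δ_0 - S'(0)) = 0 and h_3·σ_3 + 2h_3·σ_4 = 6(S'(4) - Δ_3) = 36.
Forward elimination and back-substitution give σ_0 = 345/28, σ_1 = -345/14, σ_2 = 201/4, σ_3 = -705/14, σ_4 = 1209/28.
On [0, 1], S(t) = 0 + 0·t + 345/56·t² - 345/56·t³.
With t = 1/3: S(1/3) = 115/252.

0.4563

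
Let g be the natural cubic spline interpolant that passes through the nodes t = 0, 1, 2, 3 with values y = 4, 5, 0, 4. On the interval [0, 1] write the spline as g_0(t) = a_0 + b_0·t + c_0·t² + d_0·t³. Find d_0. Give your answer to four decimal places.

-2.2000

With M_i denoting the second derivative at x_i, h_i = 1, 1, 1, and Δ_i = (y_(i+1) − y_i)/h_i = 1, -5, 4:
  1·M_0 + 4·M_1 + 1·M_2 = 6(Δ_1 - Δ_0) = -36
  1·M_1 + 4·M_2 + 1·M_3 = 6(Δ_2 - Δ_1) = 54
Natural end conditions: M_0 = M_3 = 0.
Solving: M_0 = 0, M_1 = -66/5, M_2 = 84/5, M_3 = 0.
On [0, 1], with g_0(t) = a_0 + b_0·t + c_0·t² + d_0·t³: c_0 = M_0/2 = 0, d_0 = (M_1 - M_0)/(6h_0) = -11/5, b_0 = Δ_0 - h_0(2M_0 + M_1)/6 = 16/5.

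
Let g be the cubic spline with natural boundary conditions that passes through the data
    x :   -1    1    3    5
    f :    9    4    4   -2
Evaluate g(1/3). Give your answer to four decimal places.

5.0247

Let M_i = g''(x_i). Step sizes h_i = 2, 2, 2; slopes of the chords Δ_i = (y_(i+1) - y_i)/h_i = -5/2, 0, -3.
  2·M_0 + 8·M_1 + 2·M_2 = 6(Δ_1 - Δ_0) = 15
  2·M_1 + 8·M_2 + 2·M_3 = 6(Δ_2 - Δ_1) = -18
Natural end conditions: M_0 = M_3 = 0.
Forward elimination and back-substitution give M_0 = 0, M_1 = 13/5, M_2 = -29/10, M_3 = 0.
On [-1, 1], g(x) = 9 - 101/30·(x + 1) + 0·(x + 1)² + 13/60·(x + 1)³.
With (x + 1) = 4/3: g(1/3) = 407/81.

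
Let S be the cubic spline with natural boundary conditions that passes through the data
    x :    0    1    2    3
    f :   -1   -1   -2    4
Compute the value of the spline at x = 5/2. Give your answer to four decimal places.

With M_i denoting the second derivative at x_i, h_i = 1, 1, 1, and Δ_i = (y_(i+1) − y_i)/h_i = 0, -1, 6:
  1·M_0 + 4·M_1 + 1·M_2 = 6(Δ_1 - Δ_0) = -6
  1·M_1 + 4·M_2 + 1·M_3 = 6(Δ_2 - Δ_1) = 42
Natural end conditions: M_0 = M_3 = 0.
Solving the tridiagonal system: M_0 = 0, M_1 = -22/5, M_2 = 58/5, M_3 = 0.
On [2, 3], S(x) = -2 + 32/15·(x - 2) + 29/5·(x - 2)² - 29/15·(x - 2)³.
With (x - 2) = 1/2: S(5/2) = 11/40.

0.2750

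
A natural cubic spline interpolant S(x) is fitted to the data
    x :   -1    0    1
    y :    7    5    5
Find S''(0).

3

Let m_i = S''(x_i). Step sizes h_i = 1, 1; slopes of the chords Δ_i = (y_(i+1) - y_i)/h_i = -2, 0.
  1·m_0 + 4·m_1 + 1·m_2 = 6(Δ_1 - Δ_0) = 12
Natural end conditions: m_0 = m_2 = 0.
Solving the tridiagonal system: m_0 = 0, m_1 = 3, m_2 = 0.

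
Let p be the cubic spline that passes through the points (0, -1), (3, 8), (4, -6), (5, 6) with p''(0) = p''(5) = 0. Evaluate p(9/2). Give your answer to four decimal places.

-2.7218

With M_i denoting the second derivative at x_i, h_i = 3, 1, 1, and Δ_i = (y_(i+1) − y_i)/h_i = 3, -14, 12:
  3·M_0 + 8·M_1 + 1·M_2 = 6(Δ_1 - Δ_0) = -102
  1·M_1 + 4·M_2 + 1·M_3 = 6(Δ_2 - Δ_1) = 156
Natural end conditions: M_0 = M_3 = 0.
Hence M_0 = 0, M_1 = -564/31, M_2 = 1350/31, M_3 = 0.
On [4, 5], p(x) = -6 - 78/31·(x - 4) + 675/31·(x - 4)² - 225/31·(x - 4)³.
With (x - 4) = 1/2: p(9/2) = -675/248.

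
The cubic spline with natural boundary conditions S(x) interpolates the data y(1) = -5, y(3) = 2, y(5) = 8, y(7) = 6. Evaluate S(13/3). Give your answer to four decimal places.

Write M_i for S''(x_i). With h_i = 2, 2, 2 and divided differences Δ_i = 7/2, 3, -1, the continuity of S' gives the tridiagonal system
  2·M_0 + 8·M_1 + 2·M_2 = 6(Δ_1 - Δ_0) = -3
  2·M_1 + 8·M_2 + 2·M_3 = 6(Δ_2 - Δ_1) = -24
Natural end conditions: M_0 = M_3 = 0.
Hence M_0 = 0, M_1 = 2/5, M_2 = -31/10, M_3 = 0.
On [3, 5], S(x) = 2 + 113/30·(x - 3) + 1/5·(x - 3)² - 7/24·(x - 3)³.
With (x - 3) = 4/3: S(13/3) = 2708/405.

6.6864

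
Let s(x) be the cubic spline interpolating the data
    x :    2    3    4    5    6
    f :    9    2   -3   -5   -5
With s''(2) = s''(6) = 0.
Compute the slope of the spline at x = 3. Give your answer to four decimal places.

Put M_i = s'' at the i-th knot. Here h = (1, 1, 1, 1) and Δ = (-7, -5, -2, 0), so the interior equations h_(i-1)·M_(i-1) + 2(h_(i-1)+h_i)·M_i + h_i·M_(i+1) = 6(Δ_i − Δ_(i-1)) read
  1·M_0 + 4·M_1 + 1·M_2 = 6(Δ_1 - Δ_0) = 12
  1·M_1 + 4·M_2 + 1·M_3 = 6(Δ_2 - Δ_1) = 18
  1·M_2 + 4·M_3 + 1·M_4 = 6(Δ_3 - Δ_2) = 12
Natural end conditions: M_0 = M_4 = 0.
Hence M_0 = 0, M_1 = 15/7, M_2 = 24/7, M_3 = 15/7, M_4 = 0.
On [3, 4], s'(x) = b_1 + 2c_1·(x - 3) + 3d_1·(x - 3)² with b_1 = Δ_1 - h_1(2M_1 + M_2)/6 = -44/7, c_1 = M_1/2 = 15/14, d_1 = (M_2 - M_1)/(6h_1) = 3/14. So s'(3) = -44/7.

-6.2857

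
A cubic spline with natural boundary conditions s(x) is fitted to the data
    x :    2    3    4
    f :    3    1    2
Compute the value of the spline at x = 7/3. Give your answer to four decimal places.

Let m_i = s''(x_i). Step sizes h_i = 1, 1; slopes of the chords Δ_i = (y_(i+1) - y_i)/h_i = -2, 1.
  1·m_0 + 4·m_1 + 1·m_2 = 6(Δ_1 - Δ_0) = 18
Natural end conditions: m_0 = m_2 = 0.
Forward elimination and back-substitution give m_0 = 0, m_1 = 9/2, m_2 = 0.
On [2, 3], s(x) = 3 - 11/4·(x - 2) + 0·(x - 2)² + 3/4·(x - 2)³.
With (x - 2) = 1/3: s(7/3) = 19/9.

2.1111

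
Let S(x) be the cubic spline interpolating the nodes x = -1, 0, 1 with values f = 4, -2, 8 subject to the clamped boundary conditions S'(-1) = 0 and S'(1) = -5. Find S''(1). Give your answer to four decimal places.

With m_i denoting the second derivative at x_i, h_i = 1, 1, and Δ_i = (y_(i+1) − y_i)/h_i = -6, 10:
  1·m_0 + 4·m_1 + 1·m_2 = 6(Δ_1 - Δ_0) = 96
Clamped end conditions give two more equations: 2h_0·m_0 + h_0·m_1 = 6(Δ_0 - S'(-1)) = -36 and h_1·m_1 + 2h_1·m_2 = 6(S'(1) - Δ_1) = -90.
Solving the tridiagonal system: m_0 = -89/2, m_1 = 53, m_2 = -143/2.

-71.5000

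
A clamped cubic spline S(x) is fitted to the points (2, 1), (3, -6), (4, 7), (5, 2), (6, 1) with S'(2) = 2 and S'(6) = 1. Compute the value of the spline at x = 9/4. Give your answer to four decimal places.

0.0829

Write M_i for S''(x_i). With h_i = 1, 1, 1, 1 and divided differences Δ_i = -7, 13, -5, -1, the continuity of S' gives the tridiagonal system
  1·M_0 + 4·M_1 + 1·M_2 = 6(Δ_1 - Δ_0) = 120
  1·M_1 + 4·M_2 + 1·M_3 = 6(Δ_2 - Δ_1) = -108
  1·M_2 + 4·M_3 + 1·M_4 = 6(Δ_3 - Δ_2) = 24
Clamped end conditions give two more equations: 2h_0·M_0 + h_0·M_1 = 6(Δ_0 - S'(2)) = -54 and h_3·M_3 + 2h_3·M_4 = 6(S'(6) - Δ_3) = 12.
Hence M_0 = -1525/28, M_1 = 769/14, M_2 = -181/4, M_3 = 253/14, M_4 = -85/28.
On [2, 3], S(x) = 1 + 2·(x - 2) - 1525/56·(x - 2)² + 1021/56·(x - 2)³.
With (x - 2) = 1/4: S(9/4) = 297/3584.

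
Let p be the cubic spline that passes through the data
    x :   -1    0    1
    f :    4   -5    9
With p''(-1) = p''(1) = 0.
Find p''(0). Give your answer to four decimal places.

Write M_i for p''(x_i). With h_i = 1, 1 and divided differences Δ_i = -9, 14, the continuity of p' gives the tridiagonal system
  1·M_0 + 4·M_1 + 1·M_2 = 6(Δ_1 - Δ_0) = 138
Natural end conditions: M_0 = M_2 = 0.
Hence M_0 = 0, M_1 = 69/2, M_2 = 0.

34.5000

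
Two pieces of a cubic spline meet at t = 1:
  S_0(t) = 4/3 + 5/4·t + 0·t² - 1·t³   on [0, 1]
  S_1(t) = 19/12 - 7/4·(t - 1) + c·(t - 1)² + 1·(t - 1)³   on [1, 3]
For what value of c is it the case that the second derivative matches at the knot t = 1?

S_0''(t) = 0 - 6·t, so S_0''(1) = -6. On the right, S_1''(1) = 2c, so c = -3.

-3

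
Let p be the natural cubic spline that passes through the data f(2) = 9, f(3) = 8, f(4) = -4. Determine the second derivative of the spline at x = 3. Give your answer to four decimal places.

-16.5000

With M_i denoting the second derivative at x_i, h_i = 1, 1, and Δ_i = (y_(i+1) − y_i)/h_i = -1, -12:
  1·M_0 + 4·M_1 + 1·M_2 = 6(Δ_1 - Δ_0) = -66
Natural end conditions: M_0 = M_2 = 0.
Solving the tridiagonal system: M_0 = 0, M_1 = -33/2, M_2 = 0.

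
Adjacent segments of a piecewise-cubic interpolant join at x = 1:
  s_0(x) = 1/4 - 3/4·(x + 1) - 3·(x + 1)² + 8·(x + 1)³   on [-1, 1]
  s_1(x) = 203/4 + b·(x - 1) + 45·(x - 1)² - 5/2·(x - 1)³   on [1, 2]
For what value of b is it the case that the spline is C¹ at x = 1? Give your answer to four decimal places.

83.2500

s_0'(x) = -3/4 - 6·(x + 1) + 24·(x + 1)², so s_0'(1) = 333/4. On the right, s_1'(1) = b, so b = 333/4.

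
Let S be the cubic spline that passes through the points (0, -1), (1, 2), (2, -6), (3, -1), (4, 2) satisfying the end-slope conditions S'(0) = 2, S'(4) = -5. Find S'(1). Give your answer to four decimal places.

Let σ_i = S''(x_i). Step sizes h_i = 1, 1, 1, 1; slopes of the chords Δ_i = (y_(i+1) - y_i)/h_i = 3, -8, 5, 3.
  1·σ_0 + 4·σ_1 + 1·σ_2 = 6(Δ_1 - Δ_0) = -66
  1·σ_1 + 4·σ_2 + 1·σ_3 = 6(Δ_2 - Δ_1) = 78
  1·σ_2 + 4·σ_3 + 1·σ_4 = 6(Δ_3 - Δ_2) = -12
Clamped end conditions give two more equations: 2h_0·σ_0 + h_0·σ_1 = 6(Δ_0 - S'(0)) = 6 and h_3·σ_3 + 2h_3·σ_4 = 6(S'(4) - Δ_3) = -48.
Hence σ_0 = 235/14, σ_1 = -193/7, σ_2 = 55/2, σ_3 = -31/7, σ_4 = -305/14.
On [1, 2], S'(x) = b_1 + 2c_1·(x - 1) + 3d_1·(x - 1)² with b_1 = Δ_1 - h_1(2σ_1 + σ_2)/6 = -95/28, c_1 = σ_1/2 = -193/14, d_1 = (σ_2 - σ_1)/(6h_1) = 257/28. So S'(1) = -95/28.

-3.3929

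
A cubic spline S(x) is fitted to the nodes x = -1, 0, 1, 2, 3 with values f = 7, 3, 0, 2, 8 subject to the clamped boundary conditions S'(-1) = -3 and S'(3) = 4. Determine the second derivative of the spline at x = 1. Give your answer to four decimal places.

Put M_i = S'' at the i-th knot. Here h = (1, 1, 1, 1) and Δ = (-4, -3, 2, 6), so the interior equations h_(i-1)·M_(i-1) + 2(h_(i-1)+h_i)·M_i + h_i·M_(i+1) = 6(Δ_i − Δ_(i-1)) read
  1·M_0 + 4·M_1 + 1·M_2 = 6(Δ_1 - Δ_0) = 6
  1·M_1 + 4·M_2 + 1·M_3 = 6(Δ_2 - Δ_1) = 30
  1·M_2 + 4·M_3 + 1·M_4 = 6(Δ_3 - Δ_2) = 24
Clamped end conditions give two more equations: 2h_0·M_0 + h_0·M_1 = 6(Δ_0 - S'(-1)) = -6 and h_3·M_3 + 2h_3·M_4 = 6(S'(3) - Δ_3) = -12.
Solving the tridiagonal system: M_0 = -7/2, M_1 = 1, M_2 = 11/2, M_3 = 7, M_4 = -19/2.

5.5000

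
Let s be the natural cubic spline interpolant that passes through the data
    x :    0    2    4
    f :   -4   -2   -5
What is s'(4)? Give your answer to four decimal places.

Let σ_i = s''(x_i). Step sizes h_i = 2, 2; slopes of the chords Δ_i = (y_(i+1) - y_i)/h_i = 1, -3/2.
  2·σ_0 + 8·σ_1 + 2·σ_2 = 6(Δ_1 - Δ_0) = -15
Natural end conditions: σ_0 = σ_2 = 0.
Hence σ_0 = 0, σ_1 = -15/8, σ_2 = 0.
On [2, 4], s'(x) = b_1 + 2c_1·(x - 2) + 3d_1·(x - 2)² with b_1 = Δ_1 - h_1(2σ_1 + σ_2)/6 = -1/4, c_1 = σ_1/2 = -15/16, d_1 = (σ_2 - σ_1)/(6h_1) = 5/32. So s'(4) = -17/8.

-2.1250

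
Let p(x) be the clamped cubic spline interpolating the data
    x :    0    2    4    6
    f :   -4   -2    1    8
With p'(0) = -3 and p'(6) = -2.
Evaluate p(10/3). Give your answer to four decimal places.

Write m_i for p''(x_i). With h_i = 2, 2, 2 and divided differences Δ_i = 1, 3/2, 7/2, the continuity of p' gives the tridiagonal system
  2·m_0 + 8·m_1 + 2·m_2 = 6(Δ_1 - Δ_0) = 3
  2·m_1 + 8·m_2 + 2·m_3 = 6(Δ_2 - Δ_1) = 12
Clamped end conditions give two more equations: 2h_0·m_0 + h_0·m_1 = 6(Δ_0 - p'(0)) = 24 and h_2·m_2 + 2h_2·m_3 = 6(p'(6) - Δ_2) = -33.
Solving the tridiagonal system: m_0 = 22/3, m_1 = -8/3, m_2 = 29/6, m_3 = -32/3.
On [2, 4], p(x) = -2 + 5/3·(x - 2) - 4/3·(x - 2)² + 5/8·(x - 2)³.
With (x - 2) = 4/3: p(10/3) = -2/3.

-0.6667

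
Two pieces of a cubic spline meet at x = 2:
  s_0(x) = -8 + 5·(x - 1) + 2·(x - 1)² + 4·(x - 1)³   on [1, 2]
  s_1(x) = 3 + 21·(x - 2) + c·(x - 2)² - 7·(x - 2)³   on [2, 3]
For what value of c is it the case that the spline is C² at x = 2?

14

s_0''(x) = 4 + 24·(x - 1), so s_0''(2) = 28. On the right, s_1''(2) = 2c, so c = 14.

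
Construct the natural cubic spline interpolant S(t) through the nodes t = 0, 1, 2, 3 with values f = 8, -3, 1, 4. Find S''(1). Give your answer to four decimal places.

24.4000

Write m_i for S''(x_i). With h_i = 1, 1, 1 and divided differences Δ_i = -11, 4, 3, the continuity of S' gives the tridiagonal system
  1·m_0 + 4·m_1 + 1·m_2 = 6(Δ_1 - Δ_0) = 90
  1·m_1 + 4·m_2 + 1·m_3 = 6(Δ_2 - Δ_1) = -6
Natural end conditions: m_0 = m_3 = 0.
Solving: m_0 = 0, m_1 = 122/5, m_2 = -38/5, m_3 = 0.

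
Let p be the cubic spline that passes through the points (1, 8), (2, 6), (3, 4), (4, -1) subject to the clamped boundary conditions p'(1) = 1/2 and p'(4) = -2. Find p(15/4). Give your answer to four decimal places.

Let M_i = p''(x_i). Step sizes h_i = 1, 1, 1; slopes of the chords Δ_i = (y_(i+1) - y_i)/h_i = -2, -2, -5.
  1·M_0 + 4·M_1 + 1·M_2 = 6(Δ_1 - Δ_0) = 0
  1·M_1 + 4·M_2 + 1·M_3 = 6(Δ_2 - Δ_1) = -18
Clamped end conditions give two more equations: 2h_0·M_0 + h_0·M_1 = 6(Δ_0 - p'(1)) = -15 and h_2·M_2 + 2h_2·M_3 = 6(p'(4) - Δ_2) = 18.
Solving: M_0 = -148/15, M_1 = 71/15, M_2 = -136/15, M_3 = 203/15.
On [3, 4], p(x) = 4 - 127/30·(x - 3) - 68/15·(x - 3)² + 113/30·(x - 3)³.
With (x - 3) = 3/4: p(15/4) = -87/640.

-0.1359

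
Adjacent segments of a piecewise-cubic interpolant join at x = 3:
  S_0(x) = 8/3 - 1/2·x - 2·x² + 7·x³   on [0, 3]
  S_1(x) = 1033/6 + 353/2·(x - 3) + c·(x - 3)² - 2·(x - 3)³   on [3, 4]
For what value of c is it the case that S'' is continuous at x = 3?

61

S_0''(x) = -4 + 42·x, so S_0''(3) = 122. On the right, S_1''(3) = 2c, so c = 61.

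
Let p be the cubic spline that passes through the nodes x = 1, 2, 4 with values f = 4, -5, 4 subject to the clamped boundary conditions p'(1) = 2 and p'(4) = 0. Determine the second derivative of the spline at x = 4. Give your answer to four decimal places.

-20.9167

Write M_i for p''(x_i). With h_i = 1, 2 and divided differences Δ_i = -9, 9/2, the continuity of p' gives the tridiagonal system
  1·M_0 + 6·M_1 + 2·M_2 = 6(Δ_1 - Δ_0) = 81
Clamped end conditions give two more equations: 2h_0·M_0 + h_0·M_1 = 6(Δ_0 - p'(1)) = -66 and h_1·M_1 + 2h_1·M_2 = 6(p'(4) - Δ_1) = -27.
Solving: M_0 = -283/6, M_1 = 85/3, M_2 = -251/12.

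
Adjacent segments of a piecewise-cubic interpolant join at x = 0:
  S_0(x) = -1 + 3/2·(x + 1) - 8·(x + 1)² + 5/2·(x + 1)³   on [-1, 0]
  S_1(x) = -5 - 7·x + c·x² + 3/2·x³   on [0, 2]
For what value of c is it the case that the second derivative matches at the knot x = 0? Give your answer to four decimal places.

S_0''(x) = -16 + 15·(x + 1), so S_0''(0) = -1. On the right, S_1''(0) = 2c, so c = -1/2.

-0.5000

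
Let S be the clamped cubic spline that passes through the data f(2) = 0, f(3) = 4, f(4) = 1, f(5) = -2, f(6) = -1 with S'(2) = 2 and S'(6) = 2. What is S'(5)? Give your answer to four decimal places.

Put σ_i = S'' at the i-th knot. Here h = (1, 1, 1, 1) and Δ = (4, -3, -3, 1), so the interior equations h_(i-1)·σ_(i-1) + 2(h_(i-1)+h_i)·σ_i + h_i·σ_(i+1) = 6(Δ_i − Δ_(i-1)) read
  1·σ_0 + 4·σ_1 + 1·σ_2 = 6(Δ_1 - Δ_0) = -42
  1·σ_1 + 4·σ_2 + 1·σ_3 = 6(Δ_2 - Δ_1) = 0
  1·σ_2 + 4·σ_3 + 1·σ_4 = 6(Δ_3 - Δ_2) = 24
Clamped end conditions give two more equations: 2h_0·σ_0 + h_0·σ_1 = 6(Δ_0 - S'(2)) = 12 and h_3·σ_3 + 2h_3·σ_4 = 6(S'(6) - Δ_3) = 6.
Hence σ_0 = 369/28, σ_1 = -201/14, σ_2 = 9/4, σ_3 = 75/14, σ_4 = 9/28.
On [5, 6], S'(x) = b_3 + 2c_3·(x - 5) + 3d_3·(x - 5)² with b_3 = Δ_3 - h_3(2σ_3 + σ_4)/6 = -47/56, c_3 = σ_3/2 = 75/28, d_3 = (σ_4 - σ_3)/(6h_3) = -47/56. So S'(5) = -47/56.

-0.8393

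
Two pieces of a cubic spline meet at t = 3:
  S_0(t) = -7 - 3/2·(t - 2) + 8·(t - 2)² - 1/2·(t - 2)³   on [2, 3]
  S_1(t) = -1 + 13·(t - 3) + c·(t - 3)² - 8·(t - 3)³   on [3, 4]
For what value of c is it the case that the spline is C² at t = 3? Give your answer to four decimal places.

S_0''(t) = 16 - 3·(t - 2), so S_0''(3) = 13. On the right, S_1''(3) = 2c, so c = 13/2.

6.5000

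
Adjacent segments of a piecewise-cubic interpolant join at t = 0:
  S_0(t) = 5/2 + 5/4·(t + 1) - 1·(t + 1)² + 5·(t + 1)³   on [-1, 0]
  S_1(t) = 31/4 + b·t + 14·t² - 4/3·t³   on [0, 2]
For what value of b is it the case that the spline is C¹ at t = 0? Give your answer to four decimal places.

S_0'(t) = 5/4 - 2·(t + 1) + 15·(t + 1)², so S_0'(0) = 57/4. On the right, S_1'(0) = b, so b = 57/4.

14.2500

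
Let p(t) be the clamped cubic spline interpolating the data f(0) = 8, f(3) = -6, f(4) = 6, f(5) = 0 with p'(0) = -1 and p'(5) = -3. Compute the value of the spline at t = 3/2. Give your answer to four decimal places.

-3.4741

Write M_i for p''(x_i). With h_i = 3, 1, 1 and divided differences Δ_i = -14/3, 12, -6, the continuity of p' gives the tridiagonal system
  3·M_0 + 8·M_1 + 1·M_2 = 6(Δ_1 - Δ_0) = 100
  1·M_1 + 4·M_2 + 1·M_3 = 6(Δ_2 - Δ_1) = -108
Clamped end conditions give two more equations: 2h_0·M_0 + h_0·M_1 = 6(Δ_0 - p'(0)) = -22 and h_2·M_2 + 2h_2·M_3 = 6(p'(5) - Δ_2) = 18.
Solving: M_0 = -1330/87, M_1 = 674/29, M_2 = -1162/29, M_3 = 842/29.
On [0, 3], p(t) = 8 - 1·t - 665/87·t² + 1676/783·t³.
With t = 3/2: p(3/2) = -403/116.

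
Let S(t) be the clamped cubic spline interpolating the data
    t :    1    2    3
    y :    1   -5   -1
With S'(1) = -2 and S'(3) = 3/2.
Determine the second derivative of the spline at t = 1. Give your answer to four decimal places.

Put m_i = S'' at the i-th knot. Here h = (1, 1) and Δ = (-6, 4), so the interior equations h_(i-1)·m_(i-1) + 2(h_(i-1)+h_i)·m_i + h_i·m_(i+1) = 6(Δ_i − Δ_(i-1)) read
  1·m_0 + 4·m_1 + 1·m_2 = 6(Δ_1 - Δ_0) = 60
Clamped end conditions give two more equations: 2h_0·m_0 + h_0·m_1 = 6(Δ_0 - S'(1)) = -24 and h_1·m_1 + 2h_1·m_2 = 6(S'(3) - Δ_1) = -15.
Solving the tridiagonal system: m_0 = -101/4, m_1 = 53/2, m_2 = -83/4.

-25.2500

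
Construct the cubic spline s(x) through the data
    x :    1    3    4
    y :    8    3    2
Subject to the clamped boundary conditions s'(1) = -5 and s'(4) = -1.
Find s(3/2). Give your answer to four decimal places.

Write σ_i for s''(x_i). With h_i = 2, 1 and divided differences Δ_i = -5/2, -1, the continuity of s' gives the tridiagonal system
  2·σ_0 + 6·σ_1 + 1·σ_2 = 6(Δ_1 - Δ_0) = 9
Clamped end conditions give two more equations: 2h_0·σ_0 + h_0·σ_1 = 6(Δ_0 - s'(1)) = 15 and h_1·σ_1 + 2h_1·σ_2 = 6(s'(4) - Δ_1) = 0.
Solving the tridiagonal system: σ_0 = 43/12, σ_1 = 1/3, σ_2 = -1/6.
On [1, 3], s(x) = 8 - 5·(x - 1) + 43/24·(x - 1)² - 13/48·(x - 1)³.
With (x - 1) = 1/2: s(3/2) = 757/128.

5.9141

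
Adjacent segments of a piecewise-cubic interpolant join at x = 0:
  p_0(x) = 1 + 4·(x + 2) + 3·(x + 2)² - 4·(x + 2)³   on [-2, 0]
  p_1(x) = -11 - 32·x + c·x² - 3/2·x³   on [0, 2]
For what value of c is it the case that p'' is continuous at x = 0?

p_0''(x) = 6 - 24·(x + 2), so p_0''(0) = -42. On the right, p_1''(0) = 2c, so c = -21.

-21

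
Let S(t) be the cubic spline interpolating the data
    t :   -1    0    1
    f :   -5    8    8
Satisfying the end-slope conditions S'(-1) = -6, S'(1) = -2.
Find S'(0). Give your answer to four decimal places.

Put m_i = S'' at the i-th knot. Here h = (1, 1) and Δ = (13, 0), so the interior equations h_(i-1)·m_(i-1) + 2(h_(i-1)+h_i)·m_i + h_i·m_(i+1) = 6(Δ_i − Δ_(i-1)) read
  1·m_0 + 4·m_1 + 1·m_2 = 6(Δ_1 - Δ_0) = -78
Clamped end conditions give two more equations: 2h_0·m_0 + h_0·m_1 = 6(Δ_0 - S'(-1)) = 114 and h_1·m_1 + 2h_1·m_2 = 6(S'(1) - Δ_1) = -12.
Forward elimination and back-substitution give m_0 = 157/2, m_1 = -43, m_2 = 31/2.
On [0, 1], S'(t) = b_1 + 2c_1·t + 3d_1·t² with b_1 = Δ_1 - h_1(2m_1 + m_2)/6 = 47/4, c_1 = m_1/2 = -43/2, d_1 = (m_2 - m_1)/(6h_1) = 39/4. So S'(0) = 47/4.

11.7500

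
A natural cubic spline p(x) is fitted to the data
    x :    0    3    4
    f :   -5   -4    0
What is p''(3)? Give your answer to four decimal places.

Put σ_i = p'' at the i-th knot. Here h = (3, 1) and Δ = (1/3, 4), so the interior equations h_(i-1)·σ_(i-1) + 2(h_(i-1)+h_i)·σ_i + h_i·σ_(i+1) = 6(Δ_i − Δ_(i-1)) read
  3·σ_0 + 8·σ_1 + 1·σ_2 = 6(Δ_1 - Δ_0) = 22
Natural end conditions: σ_0 = σ_2 = 0.
Solving: σ_0 = 0, σ_1 = 11/4, σ_2 = 0.

2.7500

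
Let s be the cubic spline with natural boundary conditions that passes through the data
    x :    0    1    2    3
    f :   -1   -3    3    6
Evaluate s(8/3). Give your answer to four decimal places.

Write m_i for s''(x_i). With h_i = 1, 1, 1 and divided differences Δ_i = -2, 6, 3, the continuity of s' gives the tridiagonal system
  1·m_0 + 4·m_1 + 1·m_2 = 6(Δ_1 - Δ_0) = 48
  1·m_1 + 4·m_2 + 1·m_3 = 6(Δ_2 - Δ_1) = -18
Natural end conditions: m_0 = m_3 = 0.
Hence m_0 = 0, m_1 = 14, m_2 = -8, m_3 = 0.
On [2, 3], s(x) = 3 + 17/3·(x - 2) - 4·(x - 2)² + 4/3·(x - 2)³.
With (x - 2) = 2/3: s(8/3) = 437/81.

5.3951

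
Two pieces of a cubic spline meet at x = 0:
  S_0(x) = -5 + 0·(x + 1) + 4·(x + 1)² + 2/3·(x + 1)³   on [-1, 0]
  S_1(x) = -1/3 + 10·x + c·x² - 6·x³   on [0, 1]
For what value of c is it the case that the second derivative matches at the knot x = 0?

S_0''(x) = 8 + 4·(x + 1), so S_0''(0) = 12. On the right, S_1''(0) = 2c, so c = 6.

6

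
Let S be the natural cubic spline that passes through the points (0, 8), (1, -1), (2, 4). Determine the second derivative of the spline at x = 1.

Put σ_i = S'' at the i-th knot. Here h = (1, 1) and Δ = (-9, 5), so the interior equations h_(i-1)·σ_(i-1) + 2(h_(i-1)+h_i)·σ_i + h_i·σ_(i+1) = 6(Δ_i − Δ_(i-1)) read
  1·σ_0 + 4·σ_1 + 1·σ_2 = 6(Δ_1 - Δ_0) = 84
Natural end conditions: σ_0 = σ_2 = 0.
Hence σ_0 = 0, σ_1 = 21, σ_2 = 0.

21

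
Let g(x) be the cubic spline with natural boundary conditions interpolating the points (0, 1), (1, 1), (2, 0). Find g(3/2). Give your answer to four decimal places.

Let m_i = g''(x_i). Step sizes h_i = 1, 1; slopes of the chords Δ_i = (y_(i+1) - y_i)/h_i = 0, -1.
  1·m_0 + 4·m_1 + 1·m_2 = 6(Δ_1 - Δ_0) = -6
Natural end conditions: m_0 = m_2 = 0.
Forward elimination and back-substitution give m_0 = 0, m_1 = -3/2, m_2 = 0.
On [1, 2], g(x) = 1 - 1/2·(x - 1) - 3/4·(x - 1)² + 1/4·(x - 1)³.
With (x - 1) = 1/2: g(3/2) = 19/32.

0.5938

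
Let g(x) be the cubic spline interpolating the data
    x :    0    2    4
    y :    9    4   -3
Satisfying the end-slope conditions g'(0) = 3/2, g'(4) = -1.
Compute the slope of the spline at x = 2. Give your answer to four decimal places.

-4.6250

Let σ_i = g''(x_i). Step sizes h_i = 2, 2; slopes of the chords Δ_i = (y_(i+1) - y_i)/h_i = -5/2, -7/2.
  2·σ_0 + 8·σ_1 + 2·σ_2 = 6(Δ_1 - Δ_0) = -6
Clamped end conditions give two more equations: 2h_0·σ_0 + h_0·σ_1 = 6(Δ_0 - g'(0)) = -24 and h_1·σ_1 + 2h_1·σ_2 = 6(g'(4) - Δ_1) = 15.
Solving: σ_0 = -47/8, σ_1 = -1/4, σ_2 = 31/8.
On [2, 4], g'(x) = b_1 + 2c_1·(x - 2) + 3d_1·(x - 2)² with b_1 = Δ_1 - h_1(2σ_1 + σ_2)/6 = -37/8, c_1 = σ_1/2 = -1/8, d_1 = (σ_2 - σ_1)/(6h_1) = 11/32. So g'(2) = -37/8.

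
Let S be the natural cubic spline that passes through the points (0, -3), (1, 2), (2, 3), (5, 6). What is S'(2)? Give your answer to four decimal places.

0.2258

Let σ_i = S''(x_i). Step sizes h_i = 1, 1, 3; slopes of the chords Δ_i = (y_(i+1) - y_i)/h_i = 5, 1, 1.
  1·σ_0 + 4·σ_1 + 1·σ_2 = 6(Δ_1 - Δ_0) = -24
  1·σ_1 + 8·σ_2 + 3·σ_3 = 6(Δ_2 - Δ_1) = 0
Natural end conditions: σ_0 = σ_3 = 0.
Hence σ_0 = 0, σ_1 = -192/31, σ_2 = 24/31, σ_3 = 0.
On [2, 5], S'(x) = b_2 + 2c_2·(x - 2) + 3d_2·(x - 2)² with b_2 = Δ_2 - h_2(2σ_2 + σ_3)/6 = 7/31, c_2 = σ_2/2 = 12/31, d_2 = (σ_3 - σ_2)/(6h_2) = -4/93. So S'(2) = 7/31.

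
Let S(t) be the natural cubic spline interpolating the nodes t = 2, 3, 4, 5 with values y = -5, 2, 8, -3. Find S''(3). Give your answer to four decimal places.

Let σ_i = S''(x_i). Step sizes h_i = 1, 1, 1; slopes of the chords Δ_i = (y_(i+1) - y_i)/h_i = 7, 6, -11.
  1·σ_0 + 4·σ_1 + 1·σ_2 = 6(Δ_1 - Δ_0) = -6
  1·σ_1 + 4·σ_2 + 1·σ_3 = 6(Δ_2 - Δ_1) = -102
Natural end conditions: σ_0 = σ_3 = 0.
Solving: σ_0 = 0, σ_1 = 26/5, σ_2 = -134/5, σ_3 = 0.

5.2000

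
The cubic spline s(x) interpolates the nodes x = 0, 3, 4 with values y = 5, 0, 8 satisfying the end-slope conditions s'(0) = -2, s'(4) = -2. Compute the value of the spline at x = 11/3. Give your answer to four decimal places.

Put σ_i = s'' at the i-th knot. Here h = (3, 1) and Δ = (-5/3, 8), so the interior equations h_(i-1)·σ_(i-1) + 2(h_(i-1)+h_i)·σ_i + h_i·σ_(i+1) = 6(Δ_i − Δ_(i-1)) read
  3·σ_0 + 8·σ_1 + 1·σ_2 = 6(Δ_1 - Δ_0) = 58
Clamped end conditions give two more equations: 2h_0·σ_0 + h_0·σ_1 = 6(Δ_0 - s'(0)) = 2 and h_1·σ_1 + 2h_1·σ_2 = 6(s'(4) - Δ_1) = -60.
Solving: σ_0 = -83/12, σ_1 = 29/2, σ_2 = -149/4.
On [3, 4], s(x) = 0 + 75/8·(x - 3) + 29/4·(x - 3)² - 69/8·(x - 3)³.
With (x - 3) = 2/3: s(11/3) = 83/12.

6.9167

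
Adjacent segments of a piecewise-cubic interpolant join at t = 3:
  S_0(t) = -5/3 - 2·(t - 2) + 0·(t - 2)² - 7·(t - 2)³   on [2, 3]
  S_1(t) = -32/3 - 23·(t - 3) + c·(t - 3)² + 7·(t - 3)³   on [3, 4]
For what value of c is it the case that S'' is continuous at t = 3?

-21

S_0''(t) = 0 - 42·(t - 2), so S_0''(3) = -42. On the right, S_1''(3) = 2c, so c = -21.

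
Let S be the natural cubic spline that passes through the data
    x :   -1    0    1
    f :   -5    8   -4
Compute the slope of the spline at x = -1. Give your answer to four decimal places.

With m_i denoting the second derivative at x_i, h_i = 1, 1, and Δ_i = (y_(i+1) − y_i)/h_i = 13, -12:
  1·m_0 + 4·m_1 + 1·m_2 = 6(Δ_1 - Δ_0) = -150
Natural end conditions: m_0 = m_2 = 0.
Solving the tridiagonal system: m_0 = 0, m_1 = -75/2, m_2 = 0.
On [-1, 0], S'(x) = b_0 + 2c_0·(x + 1) + 3d_0·(x + 1)² with b_0 = Δ_0 - h_0(2m_0 + m_1)/6 = 77/4, c_0 = m_0/2 = 0, d_0 = (m_1 - m_0)/(6h_0) = -25/4. So S'(-1) = 77/4.

19.2500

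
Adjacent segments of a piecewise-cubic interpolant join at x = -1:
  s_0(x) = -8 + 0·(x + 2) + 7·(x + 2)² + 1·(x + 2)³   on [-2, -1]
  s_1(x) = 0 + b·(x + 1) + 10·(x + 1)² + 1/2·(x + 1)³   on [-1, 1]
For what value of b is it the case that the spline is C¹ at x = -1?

s_0'(x) = 0 + 14·(x + 2) + 3·(x + 2)², so s_0'(-1) = 17. On the right, s_1'(-1) = b, so b = 17.

17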